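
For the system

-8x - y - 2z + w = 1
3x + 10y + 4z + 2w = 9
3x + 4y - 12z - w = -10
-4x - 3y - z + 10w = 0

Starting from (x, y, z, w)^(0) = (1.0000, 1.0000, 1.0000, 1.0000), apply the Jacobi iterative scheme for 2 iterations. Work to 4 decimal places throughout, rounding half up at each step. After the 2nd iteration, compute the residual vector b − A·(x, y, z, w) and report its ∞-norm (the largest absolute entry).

4.2247

Iteration 1:
  x = (1 - (-1)·1.0000 - (-2)·1.0000 - (1)·1.0000) / (-8) = -0.3750
  y = (9 - (3)·1.0000 - (4)·1.0000 - (2)·1.0000) / (10) = 0.0000
  z = (-10 - (3)·1.0000 - (4)·1.0000 - (-1)·1.0000) / (-12) = 1.3333
  w = (0 - (-4)·1.0000 - (-3)·1.0000 - (-1)·1.0000) / (10) = 0.8000
Iteration 2:
  x = (1 - (-1)·0.0000 - (-2)·1.3333 - (1)·0.8000) / (-8) = -0.3583
  y = (9 - (3)·-0.3750 - (4)·1.3333 - (2)·0.8000) / (10) = 0.3192
  z = (-10 - (3)·-0.3750 - (4)·0.0000 - (-1)·0.8000) / (-12) = 0.6729
  w = (0 - (-4)·-0.3750 - (-3)·0.0000 - (-1)·1.3333) / (10) = -0.0167
Residual b − A·x = (-0.1847, 4.2247, -2.1438, 0.3643); ∞-norm = 4.2247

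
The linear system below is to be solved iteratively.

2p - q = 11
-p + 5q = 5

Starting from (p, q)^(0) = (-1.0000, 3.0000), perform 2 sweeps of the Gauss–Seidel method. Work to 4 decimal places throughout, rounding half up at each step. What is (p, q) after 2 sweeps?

(6.7000, 2.3400)

Iteration 1:
  p = (11 - (-1)·3.0000) / (2) = 7.0000
  q = (5 - (-1)·7.0000) / (5) = 2.4000
Iteration 2:
  p = (11 - (-1)·2.4000) / (2) = 6.7000
  q = (5 - (-1)·6.7000) / (5) = 2.3400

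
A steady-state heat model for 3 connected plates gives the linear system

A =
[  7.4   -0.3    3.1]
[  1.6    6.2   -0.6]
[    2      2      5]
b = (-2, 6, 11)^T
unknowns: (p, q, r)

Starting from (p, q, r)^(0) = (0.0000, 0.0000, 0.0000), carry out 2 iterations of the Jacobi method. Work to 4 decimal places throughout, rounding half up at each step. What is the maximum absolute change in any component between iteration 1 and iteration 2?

Iteration 1:
  p = (-2 - (-0.3)·0.0000 - (3.1)·0.0000) / (7.4) = -0.2703
  q = (6 - (1.6)·0.0000 - (-0.6)·0.0000) / (6.2) = 0.9677
  r = (11 - (2)·0.0000 - (2)·0.0000) / (5) = 2.2000
Iteration 2:
  p = (-2 - (-0.3)·0.9677 - (3.1)·2.2000) / (7.4) = -1.1527
  q = (6 - (1.6)·-0.2703 - (-0.6)·2.2000) / (6.2) = 1.2504
  r = (11 - (2)·-0.2703 - (2)·0.9677) / (5) = 1.9210
Change: (-0.8824, 0.2827, -0.2790) → max |·| = 0.8824

0.8824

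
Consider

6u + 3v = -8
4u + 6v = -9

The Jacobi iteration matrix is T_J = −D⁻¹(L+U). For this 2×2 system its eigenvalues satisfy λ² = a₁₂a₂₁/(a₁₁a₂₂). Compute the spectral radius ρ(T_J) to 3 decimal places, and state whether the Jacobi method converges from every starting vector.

0.577

a₁₂a₂₁/(a₁₁a₂₂) = (3)·(4) / ((6)·(6)) = 0.333333
ρ = √|0.333333| = √0.333333 = 0.577
ρ < 1, so Jacobi converges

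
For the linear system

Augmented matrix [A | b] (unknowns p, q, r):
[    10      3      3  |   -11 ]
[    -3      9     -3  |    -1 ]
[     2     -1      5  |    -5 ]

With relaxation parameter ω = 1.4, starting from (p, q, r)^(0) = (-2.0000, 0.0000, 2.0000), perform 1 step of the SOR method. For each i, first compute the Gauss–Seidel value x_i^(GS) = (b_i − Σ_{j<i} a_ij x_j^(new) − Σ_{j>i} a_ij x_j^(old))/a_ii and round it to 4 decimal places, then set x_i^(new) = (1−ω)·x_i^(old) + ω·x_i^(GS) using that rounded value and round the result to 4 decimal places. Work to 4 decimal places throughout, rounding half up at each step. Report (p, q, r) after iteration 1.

(-1.5800, 0.0405, -1.3039)

Iteration 1:
  p: GS value = (-11 - (3)·0.0000 - (3)·2.0000) / (10) = -1.7000;  p ← (1−ω)·-2.0000 + ω·-1.7000 = -1.5800
  q: GS value = (-1 - (-3)·-1.5800 - (-3)·2.0000) / (9) = 0.0289;  q ← (1−ω)·0.0000 + ω·0.0289 = 0.0405
  r: GS value = (-5 - (2)·-1.5800 - (-1)·0.0405) / (5) = -0.3599;  r ← (1−ω)·2.0000 + ω·-0.3599 = -1.3039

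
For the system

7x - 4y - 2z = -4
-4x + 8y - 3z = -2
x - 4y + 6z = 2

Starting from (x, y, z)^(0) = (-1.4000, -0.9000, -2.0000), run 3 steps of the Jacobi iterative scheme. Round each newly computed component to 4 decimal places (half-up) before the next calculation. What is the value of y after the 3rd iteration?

Iteration 1:
  x = (-4 - (-4)·-0.9000 - (-2)·-2.0000) / (7) = -1.6571
  y = (-2 - (-4)·-1.4000 - (-3)·-2.0000) / (8) = -1.7000
  z = (2 - (1)·-1.4000 - (-4)·-0.9000) / (6) = -0.0333
Iteration 2:
  x = (-4 - (-4)·-1.7000 - (-2)·-0.0333) / (7) = -1.5524
  y = (-2 - (-4)·-1.6571 - (-3)·-0.0333) / (8) = -1.0910
  z = (2 - (1)·-1.6571 - (-4)·-1.7000) / (6) = -0.5238
Iteration 3:
  x = (-4 - (-4)·-1.0910 - (-2)·-0.5238) / (7) = -1.3445
  y = (-2 - (-4)·-1.5524 - (-3)·-0.5238) / (8) = -1.2226
  z = (2 - (1)·-1.5524 - (-4)·-1.0910) / (6) = -0.1353

-1.2226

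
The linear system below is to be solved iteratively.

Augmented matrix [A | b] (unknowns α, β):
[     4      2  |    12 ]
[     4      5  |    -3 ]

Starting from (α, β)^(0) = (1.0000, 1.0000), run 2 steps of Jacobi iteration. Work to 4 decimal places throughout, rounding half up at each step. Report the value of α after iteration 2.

3.7000

Iteration 1:
  α = (12 - (2)·1.0000) / (4) = 2.5000
  β = (-3 - (4)·1.0000) / (5) = -1.4000
Iteration 2:
  α = (12 - (2)·-1.4000) / (4) = 3.7000
  β = (-3 - (4)·2.5000) / (5) = -2.6000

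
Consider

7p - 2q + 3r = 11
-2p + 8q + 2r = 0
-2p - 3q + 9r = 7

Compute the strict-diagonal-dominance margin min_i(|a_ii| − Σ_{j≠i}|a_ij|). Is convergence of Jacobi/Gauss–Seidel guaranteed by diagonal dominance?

row 1: |7| − (2+3) = 2
row 2: |8| − (2+2) = 4
row 3: |9| − (2+3) = 4
minimum over rows = 2 → strictly diagonally dominant (convergence guaranteed)

2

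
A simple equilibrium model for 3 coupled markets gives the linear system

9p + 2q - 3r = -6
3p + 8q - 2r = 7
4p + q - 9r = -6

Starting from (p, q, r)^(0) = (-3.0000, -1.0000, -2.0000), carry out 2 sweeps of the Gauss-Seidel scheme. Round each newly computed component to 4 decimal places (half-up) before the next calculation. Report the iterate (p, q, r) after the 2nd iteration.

Iteration 1:
  p = (-6 - (2)·-1.0000 - (-3)·-2.0000) / (9) = -1.1111
  q = (7 - (3)·-1.1111 - (-2)·-2.0000) / (8) = 0.7917
  r = (-6 - (4)·-1.1111 - (1)·0.7917) / (-9) = 0.2608
Iteration 2:
  p = (-6 - (2)·0.7917 - (-3)·0.2608) / (9) = -0.7557
  q = (7 - (3)·-0.7557 - (-2)·0.2608) / (8) = 1.2236
  r = (-6 - (4)·-0.7557 - (1)·1.2236) / (-9) = 0.4668

(-0.7557, 1.2236, 0.4668)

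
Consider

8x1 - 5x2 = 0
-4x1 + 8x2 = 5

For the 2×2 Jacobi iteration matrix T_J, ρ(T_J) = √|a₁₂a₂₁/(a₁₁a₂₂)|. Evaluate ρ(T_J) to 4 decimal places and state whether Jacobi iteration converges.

0.5590

a₁₂a₂₁/(a₁₁a₂₂) = (-5)·(-4) / ((8)·(8)) = 0.312500
ρ = √|0.312500| = √0.312500 = 0.5590
ρ < 1, so Jacobi converges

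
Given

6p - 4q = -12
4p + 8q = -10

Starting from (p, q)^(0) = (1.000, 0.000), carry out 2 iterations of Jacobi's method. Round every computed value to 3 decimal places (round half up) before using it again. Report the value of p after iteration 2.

Iteration 1:
  p = (-12 - (-4)·0.000) / (6) = -2.000
  q = (-10 - (4)·1.000) / (8) = -1.750
Iteration 2:
  p = (-12 - (-4)·-1.750) / (6) = -3.167
  q = (-10 - (4)·-2.000) / (8) = -0.250

-3.167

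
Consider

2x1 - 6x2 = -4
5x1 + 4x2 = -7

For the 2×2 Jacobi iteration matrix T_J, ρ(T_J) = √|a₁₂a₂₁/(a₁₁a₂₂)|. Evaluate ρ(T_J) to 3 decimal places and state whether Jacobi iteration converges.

a₁₂a₂₁/(a₁₁a₂₂) = (-6)·(5) / ((2)·(4)) = -3.750000
ρ = √|-3.750000| = √3.750000 = 1.936
ρ > 1, so Jacobi diverges

1.936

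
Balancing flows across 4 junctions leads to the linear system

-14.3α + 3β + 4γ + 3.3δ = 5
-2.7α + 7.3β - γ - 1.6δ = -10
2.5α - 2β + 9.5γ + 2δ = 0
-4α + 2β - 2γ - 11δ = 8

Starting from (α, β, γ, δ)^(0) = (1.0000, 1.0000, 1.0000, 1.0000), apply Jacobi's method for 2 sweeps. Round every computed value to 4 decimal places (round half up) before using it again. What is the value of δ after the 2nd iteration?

Iteration 1:
  α = (5 - (3)·1.0000 - (4)·1.0000 - (3.3)·1.0000) / (-14.3) = 0.3706
  β = (-10 - (-2.7)·1.0000 - (-1)·1.0000 - (-1.6)·1.0000) / (7.3) = -0.6438
  γ = (0 - (2.5)·1.0000 - (-2)·1.0000 - (2)·1.0000) / (9.5) = -0.2632
  δ = (8 - (-4)·1.0000 - (2)·1.0000 - (-2)·1.0000) / (-11) = -1.0909
Iteration 2:
  α = (5 - (3)·-0.6438 - (4)·-0.2632 - (3.3)·-1.0909) / (-14.3) = -0.8101
  β = (-10 - (-2.7)·0.3706 - (-1)·-0.2632 - (-1.6)·-1.0909) / (7.3) = -1.5079
  γ = (0 - (2.5)·0.3706 - (-2)·-0.6438 - (2)·-1.0909) / (9.5) = -0.0034
  δ = (8 - (-4)·0.3706 - (2)·-0.6438 - (-2)·-0.2632) / (-11) = -0.9312

-0.9312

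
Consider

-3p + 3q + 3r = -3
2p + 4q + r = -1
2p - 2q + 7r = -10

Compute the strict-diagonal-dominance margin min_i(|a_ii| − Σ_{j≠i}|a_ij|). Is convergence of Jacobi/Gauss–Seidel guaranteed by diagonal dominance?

row 1: |-3| − (3+3) = -3
row 2: |4| − (2+1) = 1
row 3: |7| − (2+2) = 3
minimum over rows = -3 → not strictly diagonally dominant

-3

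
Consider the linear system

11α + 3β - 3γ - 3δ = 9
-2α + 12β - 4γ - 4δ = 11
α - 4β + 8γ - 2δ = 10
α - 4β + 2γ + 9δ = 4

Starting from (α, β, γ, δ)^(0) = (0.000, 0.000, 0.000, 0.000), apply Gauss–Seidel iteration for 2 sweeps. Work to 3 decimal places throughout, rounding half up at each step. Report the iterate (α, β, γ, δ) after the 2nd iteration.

(1.110, 1.810, 2.129, 0.652)

Iteration 1:
  α = (9 - (3)·0.000 - (-3)·0.000 - (-3)·0.000) / (11) = 0.818
  β = (11 - (-2)·0.818 - (-4)·0.000 - (-4)·0.000) / (12) = 1.053
  γ = (10 - (1)·0.818 - (-4)·1.053 - (-2)·0.000) / (8) = 1.674
  δ = (4 - (1)·0.818 - (-4)·1.053 - (2)·1.674) / (9) = 0.450
Iteration 2:
  α = (9 - (3)·1.053 - (-3)·1.674 - (-3)·0.450) / (11) = 1.110
  β = (11 - (-2)·1.110 - (-4)·1.674 - (-4)·0.450) / (12) = 1.810
  γ = (10 - (1)·1.110 - (-4)·1.810 - (-2)·0.450) / (8) = 2.129
  δ = (4 - (1)·1.110 - (-4)·1.810 - (2)·2.129) / (9) = 0.652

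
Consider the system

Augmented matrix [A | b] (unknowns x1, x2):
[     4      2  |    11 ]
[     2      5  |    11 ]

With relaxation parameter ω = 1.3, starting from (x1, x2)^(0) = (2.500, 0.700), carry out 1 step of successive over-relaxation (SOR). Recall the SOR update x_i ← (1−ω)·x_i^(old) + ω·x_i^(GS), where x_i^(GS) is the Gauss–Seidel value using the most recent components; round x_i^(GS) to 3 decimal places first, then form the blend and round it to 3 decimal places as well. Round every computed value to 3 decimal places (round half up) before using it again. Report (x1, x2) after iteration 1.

(2.370, 1.418)

Iteration 1:
  x1: GS value = (11 - (2)·0.700) / (4) = 2.400;  x1 ← (1−ω)·2.500 + ω·2.400 = 2.370
  x2: GS value = (11 - (2)·2.370) / (5) = 1.252;  x2 ← (1−ω)·0.700 + ω·1.252 = 1.418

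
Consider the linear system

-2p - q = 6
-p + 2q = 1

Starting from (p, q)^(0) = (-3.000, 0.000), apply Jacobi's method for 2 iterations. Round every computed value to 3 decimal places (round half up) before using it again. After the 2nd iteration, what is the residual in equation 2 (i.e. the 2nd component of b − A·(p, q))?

Iteration 1:
  p = (6 - (-1)·0.000) / (-2) = -3.000
  q = (1 - (-1)·-3.000) / (2) = -1.000
Iteration 2:
  p = (6 - (-1)·-1.000) / (-2) = -2.500
  q = (1 - (-1)·-3.000) / (2) = -1.000
Residual b − A·x = (0.000, 0.500)

0.500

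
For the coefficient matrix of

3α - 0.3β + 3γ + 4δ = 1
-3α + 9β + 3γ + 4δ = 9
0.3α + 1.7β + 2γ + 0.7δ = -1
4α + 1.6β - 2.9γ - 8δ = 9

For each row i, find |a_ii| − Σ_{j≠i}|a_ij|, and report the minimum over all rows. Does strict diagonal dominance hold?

row 1: |3| − (0.3+3+4) = -4.3
row 2: |9| − (3+3+4) = -1
row 3: |2| − (0.3+1.7+0.7) = -0.7
row 4: |-8| − (4+1.6+2.9) = -0.5
minimum over rows = -4.3 → not strictly diagonally dominant

-4.3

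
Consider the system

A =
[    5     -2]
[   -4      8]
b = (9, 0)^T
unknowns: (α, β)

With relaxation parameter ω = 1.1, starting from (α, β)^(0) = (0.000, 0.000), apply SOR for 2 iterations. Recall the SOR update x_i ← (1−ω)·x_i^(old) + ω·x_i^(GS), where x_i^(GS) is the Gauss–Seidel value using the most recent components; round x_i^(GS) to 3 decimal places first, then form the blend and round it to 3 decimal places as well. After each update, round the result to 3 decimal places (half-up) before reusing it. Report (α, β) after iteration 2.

Iteration 1:
  α: GS value = (9 - (-2)·0.000) / (5) = 1.800;  α ← (1−ω)·0.000 + ω·1.800 = 1.980
  β: GS value = (0 - (-4)·1.980) / (8) = 0.990;  β ← (1−ω)·0.000 + ω·0.990 = 1.089
Iteration 2:
  α: GS value = (9 - (-2)·1.089) / (5) = 2.236;  α ← (1−ω)·1.980 + ω·2.236 = 2.262
  β: GS value = (0 - (-4)·2.262) / (8) = 1.131;  β ← (1−ω)·1.089 + ω·1.131 = 1.135

(2.262, 1.135)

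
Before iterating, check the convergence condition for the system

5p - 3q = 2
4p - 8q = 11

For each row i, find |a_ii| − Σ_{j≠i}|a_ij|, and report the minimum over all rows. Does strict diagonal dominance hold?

2

row 1: |5| − (3) = 2
row 2: |-8| − (4) = 4
minimum over rows = 2 → strictly diagonally dominant (convergence guaranteed)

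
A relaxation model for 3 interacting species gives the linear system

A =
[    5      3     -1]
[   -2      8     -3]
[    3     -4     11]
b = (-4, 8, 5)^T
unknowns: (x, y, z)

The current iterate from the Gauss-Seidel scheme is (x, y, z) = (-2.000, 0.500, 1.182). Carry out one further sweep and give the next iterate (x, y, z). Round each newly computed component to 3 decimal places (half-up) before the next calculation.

(-0.864, 1.227, 1.136)

One sweep:
  x = (-4 - (3)·0.500 - (-1)·1.182) / (5) = -0.864
  y = (8 - (-2)·-0.864 - (-3)·1.182) / (8) = 1.227
  z = (5 - (3)·-0.864 - (-4)·1.227) / (11) = 1.136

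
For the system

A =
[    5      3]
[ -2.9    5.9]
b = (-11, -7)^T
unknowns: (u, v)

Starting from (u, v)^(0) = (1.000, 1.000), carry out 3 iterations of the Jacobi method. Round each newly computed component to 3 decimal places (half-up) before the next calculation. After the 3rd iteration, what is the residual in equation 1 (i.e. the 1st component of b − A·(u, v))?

Iteration 1:
  u = (-11 - (3)·1.000) / (5) = -2.800
  v = (-7 - (-2.9)·1.000) / (5.9) = -0.695
Iteration 2:
  u = (-11 - (3)·-0.695) / (5) = -1.783
  v = (-7 - (-2.9)·-2.800) / (5.9) = -2.563
Iteration 3:
  u = (-11 - (3)·-2.563) / (5) = -0.662
  v = (-7 - (-2.9)·-1.783) / (5.9) = -2.063
Residual b − A·x = (-1.501, 3.252)

-1.501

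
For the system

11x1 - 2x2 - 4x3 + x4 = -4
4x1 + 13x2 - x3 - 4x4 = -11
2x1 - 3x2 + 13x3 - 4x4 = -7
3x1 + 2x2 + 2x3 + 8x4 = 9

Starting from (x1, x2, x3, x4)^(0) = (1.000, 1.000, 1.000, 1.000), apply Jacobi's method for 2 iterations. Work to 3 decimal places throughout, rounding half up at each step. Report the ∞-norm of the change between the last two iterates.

1.072

Iteration 1:
  x1 = (-4 - (-2)·1.000 - (-4)·1.000 - (1)·1.000) / (11) = 0.091
  x2 = (-11 - (4)·1.000 - (-1)·1.000 - (-4)·1.000) / (13) = -0.769
  x3 = (-7 - (2)·1.000 - (-3)·1.000 - (-4)·1.000) / (13) = -0.154
  x4 = (9 - (3)·1.000 - (2)·1.000 - (2)·1.000) / (8) = 0.250
Iteration 2:
  x1 = (-4 - (-2)·-0.769 - (-4)·-0.154 - (1)·0.250) / (11) = -0.582
  x2 = (-11 - (4)·0.091 - (-1)·-0.154 - (-4)·0.250) / (13) = -0.809
  x3 = (-7 - (2)·0.091 - (-3)·-0.769 - (-4)·0.250) / (13) = -0.653
  x4 = (9 - (3)·0.091 - (2)·-0.769 - (2)·-0.154) / (8) = 1.322
Change: (-0.673, -0.040, -0.499, 1.072) → max |·| = 1.072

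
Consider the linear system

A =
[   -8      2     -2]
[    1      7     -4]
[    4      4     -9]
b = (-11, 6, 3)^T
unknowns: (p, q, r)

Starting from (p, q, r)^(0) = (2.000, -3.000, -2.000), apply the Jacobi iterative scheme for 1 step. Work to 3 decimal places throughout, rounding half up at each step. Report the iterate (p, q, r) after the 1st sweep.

(1.125, -0.571, -0.778)

Iteration 1:
  p = (-11 - (2)·-3.000 - (-2)·-2.000) / (-8) = 1.125
  q = (6 - (1)·2.000 - (-4)·-2.000) / (7) = -0.571
  r = (3 - (4)·2.000 - (4)·-3.000) / (-9) = -0.778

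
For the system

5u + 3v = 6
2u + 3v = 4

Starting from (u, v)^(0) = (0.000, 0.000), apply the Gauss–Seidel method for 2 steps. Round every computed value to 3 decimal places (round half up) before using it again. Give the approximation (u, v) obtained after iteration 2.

(0.880, 0.747)

Iteration 1:
  u = (6 - (3)·0.000) / (5) = 1.200
  v = (4 - (2)·1.200) / (3) = 0.533
Iteration 2:
  u = (6 - (3)·0.533) / (5) = 0.880
  v = (4 - (2)·0.880) / (3) = 0.747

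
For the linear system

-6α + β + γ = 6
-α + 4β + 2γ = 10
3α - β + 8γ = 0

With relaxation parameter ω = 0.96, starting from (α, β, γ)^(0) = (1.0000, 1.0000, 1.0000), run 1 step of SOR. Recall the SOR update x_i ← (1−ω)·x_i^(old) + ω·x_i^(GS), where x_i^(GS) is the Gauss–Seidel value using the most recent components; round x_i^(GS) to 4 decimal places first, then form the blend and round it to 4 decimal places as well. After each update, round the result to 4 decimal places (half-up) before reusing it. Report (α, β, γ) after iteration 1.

(-0.6000, 1.8160, 0.4739)

Iteration 1:
  α: GS value = (6 - (1)·1.0000 - (1)·1.0000) / (-6) = -0.6667;  α ← (1−ω)·1.0000 + ω·-0.6667 = -0.6000
  β: GS value = (10 - (-1)·-0.6000 - (2)·1.0000) / (4) = 1.8500;  β ← (1−ω)·1.0000 + ω·1.8500 = 1.8160
  γ: GS value = (0 - (3)·-0.6000 - (-1)·1.8160) / (8) = 0.4520;  γ ← (1−ω)·1.0000 + ω·0.4520 = 0.4739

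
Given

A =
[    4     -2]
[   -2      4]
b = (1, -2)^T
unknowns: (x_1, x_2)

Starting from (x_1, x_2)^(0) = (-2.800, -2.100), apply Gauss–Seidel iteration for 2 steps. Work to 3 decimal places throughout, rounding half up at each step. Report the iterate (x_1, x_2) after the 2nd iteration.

Iteration 1:
  x_1 = (1 - (-2)·-2.100) / (4) = -0.800
  x_2 = (-2 - (-2)·-0.800) / (4) = -0.900
Iteration 2:
  x_1 = (1 - (-2)·-0.900) / (4) = -0.200
  x_2 = (-2 - (-2)·-0.200) / (4) = -0.600

(-0.200, -0.600)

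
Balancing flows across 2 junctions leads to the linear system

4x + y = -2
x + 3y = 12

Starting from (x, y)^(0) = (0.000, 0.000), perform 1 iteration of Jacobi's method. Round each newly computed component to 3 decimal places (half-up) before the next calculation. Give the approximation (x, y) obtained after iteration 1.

Iteration 1:
  x = (-2 - (1)·0.000) / (4) = -0.500
  y = (12 - (1)·0.000) / (3) = 4.000

(-0.500, 4.000)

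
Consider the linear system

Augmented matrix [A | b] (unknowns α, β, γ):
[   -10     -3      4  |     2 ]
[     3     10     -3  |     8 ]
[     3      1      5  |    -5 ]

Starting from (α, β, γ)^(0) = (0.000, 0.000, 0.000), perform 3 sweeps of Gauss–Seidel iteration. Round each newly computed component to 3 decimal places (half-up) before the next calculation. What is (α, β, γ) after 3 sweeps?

(-0.673, 0.815, -0.759)

Iteration 1:
  α = (2 - (-3)·0.000 - (4)·0.000) / (-10) = -0.200
  β = (8 - (3)·-0.200 - (-3)·0.000) / (10) = 0.860
  γ = (-5 - (3)·-0.200 - (1)·0.860) / (5) = -1.052
Iteration 2:
  α = (2 - (-3)·0.860 - (4)·-1.052) / (-10) = -0.879
  β = (8 - (3)·-0.879 - (-3)·-1.052) / (10) = 0.748
  γ = (-5 - (3)·-0.879 - (1)·0.748) / (5) = -0.622
Iteration 3:
  α = (2 - (-3)·0.748 - (4)·-0.622) / (-10) = -0.673
  β = (8 - (3)·-0.673 - (-3)·-0.622) / (10) = 0.815
  γ = (-5 - (3)·-0.673 - (1)·0.815) / (5) = -0.759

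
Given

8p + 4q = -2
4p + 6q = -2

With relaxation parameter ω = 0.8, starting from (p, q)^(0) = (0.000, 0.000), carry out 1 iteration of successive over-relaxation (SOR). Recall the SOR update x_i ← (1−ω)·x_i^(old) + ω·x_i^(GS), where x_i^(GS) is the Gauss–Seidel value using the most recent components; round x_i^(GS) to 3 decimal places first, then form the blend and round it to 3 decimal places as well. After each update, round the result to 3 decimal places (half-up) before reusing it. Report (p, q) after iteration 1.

(-0.200, -0.160)

Iteration 1:
  p: GS value = (-2 - (4)·0.000) / (8) = -0.250;  p ← (1−ω)·0.000 + ω·-0.250 = -0.200
  q: GS value = (-2 - (4)·-0.200) / (6) = -0.200;  q ← (1−ω)·0.000 + ω·-0.200 = -0.160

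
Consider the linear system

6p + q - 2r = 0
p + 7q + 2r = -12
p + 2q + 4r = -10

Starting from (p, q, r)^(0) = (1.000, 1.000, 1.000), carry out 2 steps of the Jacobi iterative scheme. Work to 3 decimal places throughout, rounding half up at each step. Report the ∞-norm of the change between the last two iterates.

1.780

Iteration 1:
  p = (0 - (1)·1.000 - (-2)·1.000) / (6) = 0.167
  q = (-12 - (1)·1.000 - (2)·1.000) / (7) = -2.143
  r = (-10 - (1)·1.000 - (2)·1.000) / (4) = -3.250
Iteration 2:
  p = (0 - (1)·-2.143 - (-2)·-3.250) / (6) = -0.726
  q = (-12 - (1)·0.167 - (2)·-3.250) / (7) = -0.810
  r = (-10 - (1)·0.167 - (2)·-2.143) / (4) = -1.470
Change: (-0.893, 1.333, 1.780) → max |·| = 1.780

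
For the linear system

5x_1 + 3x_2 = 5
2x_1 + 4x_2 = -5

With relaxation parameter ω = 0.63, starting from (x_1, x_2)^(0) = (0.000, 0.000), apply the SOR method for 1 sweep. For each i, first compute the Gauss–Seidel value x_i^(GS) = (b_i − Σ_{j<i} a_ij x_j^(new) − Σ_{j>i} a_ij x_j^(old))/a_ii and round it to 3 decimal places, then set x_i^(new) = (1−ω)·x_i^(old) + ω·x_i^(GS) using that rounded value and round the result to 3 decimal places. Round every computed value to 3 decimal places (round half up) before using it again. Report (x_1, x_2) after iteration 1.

Iteration 1:
  x_1: GS value = (5 - (3)·0.000) / (5) = 1.000;  x_1 ← (1−ω)·0.000 + ω·1.000 = 0.630
  x_2: GS value = (-5 - (2)·0.630) / (4) = -1.565;  x_2 ← (1−ω)·0.000 + ω·-1.565 = -0.986

(0.630, -0.986)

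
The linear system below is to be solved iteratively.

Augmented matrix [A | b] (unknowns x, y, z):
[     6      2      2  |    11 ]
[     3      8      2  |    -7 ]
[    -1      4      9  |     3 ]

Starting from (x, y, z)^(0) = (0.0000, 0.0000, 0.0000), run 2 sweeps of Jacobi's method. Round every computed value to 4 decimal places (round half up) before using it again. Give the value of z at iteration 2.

0.9259

Iteration 1:
  x = (11 - (2)·0.0000 - (2)·0.0000) / (6) = 1.8333
  y = (-7 - (3)·0.0000 - (2)·0.0000) / (8) = -0.8750
  z = (3 - (-1)·0.0000 - (4)·0.0000) / (9) = 0.3333
Iteration 2:
  x = (11 - (2)·-0.8750 - (2)·0.3333) / (6) = 2.0139
  y = (-7 - (3)·1.8333 - (2)·0.3333) / (8) = -1.6458
  z = (3 - (-1)·1.8333 - (4)·-0.8750) / (9) = 0.9259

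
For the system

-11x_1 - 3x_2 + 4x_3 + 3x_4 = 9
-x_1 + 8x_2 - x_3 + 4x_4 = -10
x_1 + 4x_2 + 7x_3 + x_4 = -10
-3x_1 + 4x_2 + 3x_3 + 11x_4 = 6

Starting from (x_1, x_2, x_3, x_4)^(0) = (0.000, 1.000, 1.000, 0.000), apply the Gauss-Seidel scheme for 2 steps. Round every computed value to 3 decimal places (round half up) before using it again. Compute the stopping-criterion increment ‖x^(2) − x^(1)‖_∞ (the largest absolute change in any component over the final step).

Iteration 1:
  x_1 = (9 - (-3)·1.000 - (4)·1.000 - (3)·0.000) / (-11) = -0.727
  x_2 = (-10 - (-1)·-0.727 - (-1)·1.000 - (4)·0.000) / (8) = -1.216
  x_3 = (-10 - (1)·-0.727 - (4)·-1.216 - (1)·0.000) / (7) = -0.630
  x_4 = (6 - (-3)·-0.727 - (4)·-1.216 - (3)·-0.630) / (11) = 0.961
Iteration 2:
  x_1 = (9 - (-3)·-1.216 - (4)·-0.630 - (3)·0.961) / (-11) = -0.454
  x_2 = (-10 - (-1)·-0.454 - (-1)·-0.630 - (4)·0.961) / (8) = -1.866
  x_3 = (-10 - (1)·-0.454 - (4)·-1.866 - (1)·0.961) / (7) = -0.435
  x_4 = (6 - (-3)·-0.454 - (4)·-1.866 - (3)·-0.435) / (11) = 1.219
Change: (0.273, -0.650, 0.195, 0.258) → max |·| = 0.650

0.650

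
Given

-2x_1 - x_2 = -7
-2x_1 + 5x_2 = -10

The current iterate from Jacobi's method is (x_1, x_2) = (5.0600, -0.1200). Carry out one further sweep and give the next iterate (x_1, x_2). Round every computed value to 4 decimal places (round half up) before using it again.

One sweep:
  x_1 = (-7 - (-1)·-0.1200) / (-2) = 3.5600
  x_2 = (-10 - (-2)·5.0600) / (5) = 0.0240

(3.5600, 0.0240)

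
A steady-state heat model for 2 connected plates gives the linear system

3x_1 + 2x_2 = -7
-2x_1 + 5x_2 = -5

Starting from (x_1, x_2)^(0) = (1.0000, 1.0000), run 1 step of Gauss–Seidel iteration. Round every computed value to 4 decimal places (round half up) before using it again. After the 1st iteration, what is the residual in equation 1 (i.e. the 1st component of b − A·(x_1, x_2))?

6.4000

Iteration 1:
  x_1 = (-7 - (2)·1.0000) / (3) = -3.0000
  x_2 = (-5 - (-2)·-3.0000) / (5) = -2.2000
Residual b − A·x = (6.4000, 0.0000)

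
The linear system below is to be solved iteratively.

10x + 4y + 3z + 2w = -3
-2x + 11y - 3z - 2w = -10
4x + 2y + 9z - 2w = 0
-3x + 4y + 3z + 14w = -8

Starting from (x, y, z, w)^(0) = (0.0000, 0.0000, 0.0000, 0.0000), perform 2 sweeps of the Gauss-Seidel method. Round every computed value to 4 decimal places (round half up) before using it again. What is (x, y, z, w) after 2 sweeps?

Iteration 1:
  x = (-3 - (4)·0.0000 - (3)·0.0000 - (2)·0.0000) / (10) = -0.3000
  y = (-10 - (-2)·-0.3000 - (-3)·0.0000 - (-2)·0.0000) / (11) = -0.9636
  z = (0 - (4)·-0.3000 - (2)·-0.9636 - (-2)·0.0000) / (9) = 0.3475
  w = (-8 - (-3)·-0.3000 - (4)·-0.9636 - (3)·0.3475) / (14) = -0.4349
Iteration 2:
  x = (-3 - (4)·-0.9636 - (3)·0.3475 - (2)·-0.4349) / (10) = 0.0682
  y = (-10 - (-2)·0.0682 - (-3)·0.3475 - (-2)·-0.4349) / (11) = -0.8810
  z = (0 - (4)·0.0682 - (2)·-0.8810 - (-2)·-0.4349) / (9) = 0.0688
  w = (-8 - (-3)·0.0682 - (4)·-0.8810 - (3)·0.0688) / (14) = -0.3198

(0.0682, -0.8810, 0.0688, -0.3198)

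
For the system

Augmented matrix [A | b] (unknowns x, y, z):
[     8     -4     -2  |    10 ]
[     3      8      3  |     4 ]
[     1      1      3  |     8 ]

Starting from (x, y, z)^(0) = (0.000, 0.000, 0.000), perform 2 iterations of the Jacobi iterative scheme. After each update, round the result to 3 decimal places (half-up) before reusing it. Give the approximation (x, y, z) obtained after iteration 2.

(2.167, -0.969, 2.083)

Iteration 1:
  x = (10 - (-4)·0.000 - (-2)·0.000) / (8) = 1.250
  y = (4 - (3)·0.000 - (3)·0.000) / (8) = 0.500
  z = (8 - (1)·0.000 - (1)·0.000) / (3) = 2.667
Iteration 2:
  x = (10 - (-4)·0.500 - (-2)·2.667) / (8) = 2.167
  y = (4 - (3)·1.250 - (3)·2.667) / (8) = -0.969
  z = (8 - (1)·1.250 - (1)·0.500) / (3) = 2.083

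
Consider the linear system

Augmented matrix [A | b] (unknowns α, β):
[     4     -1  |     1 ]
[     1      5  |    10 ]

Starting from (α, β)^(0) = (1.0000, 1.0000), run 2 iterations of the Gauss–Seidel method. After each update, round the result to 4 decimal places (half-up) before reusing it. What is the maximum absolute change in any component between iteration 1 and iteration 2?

Iteration 1:
  α = (1 - (-1)·1.0000) / (4) = 0.5000
  β = (10 - (1)·0.5000) / (5) = 1.9000
Iteration 2:
  α = (1 - (-1)·1.9000) / (4) = 0.7250
  β = (10 - (1)·0.7250) / (5) = 1.8550
Change: (0.2250, -0.0450) → max |·| = 0.2250

0.2250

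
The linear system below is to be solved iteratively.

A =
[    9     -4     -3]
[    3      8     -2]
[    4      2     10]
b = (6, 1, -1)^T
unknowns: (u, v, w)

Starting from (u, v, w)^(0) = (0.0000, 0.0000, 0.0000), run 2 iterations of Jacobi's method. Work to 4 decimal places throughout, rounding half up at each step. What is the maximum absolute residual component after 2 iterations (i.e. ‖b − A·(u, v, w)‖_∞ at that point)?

Iteration 1:
  u = (6 - (-4)·0.0000 - (-3)·0.0000) / (9) = 0.6667
  v = (1 - (3)·0.0000 - (-2)·0.0000) / (8) = 0.1250
  w = (-1 - (4)·0.0000 - (2)·0.0000) / (10) = -0.1000
Iteration 2:
  u = (6 - (-4)·0.1250 - (-3)·-0.1000) / (9) = 0.6889
  v = (1 - (3)·0.6667 - (-2)·-0.1000) / (8) = -0.1500
  w = (-1 - (4)·0.6667 - (2)·0.1250) / (10) = -0.3917
Residual b − A·x = (-1.9752, -0.6501, 0.4614); ∞-norm = 1.9752

1.9752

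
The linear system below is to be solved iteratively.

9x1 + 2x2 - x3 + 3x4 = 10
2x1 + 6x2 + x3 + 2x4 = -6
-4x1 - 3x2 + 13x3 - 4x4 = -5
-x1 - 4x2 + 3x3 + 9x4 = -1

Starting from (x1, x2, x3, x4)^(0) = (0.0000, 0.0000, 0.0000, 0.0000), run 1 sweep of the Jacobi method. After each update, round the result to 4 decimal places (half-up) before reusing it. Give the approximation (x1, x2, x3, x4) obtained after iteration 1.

(1.1111, -1.0000, -0.3846, -0.1111)

Iteration 1:
  x1 = (10 - (2)·0.0000 - (-1)·0.0000 - (3)·0.0000) / (9) = 1.1111
  x2 = (-6 - (2)·0.0000 - (1)·0.0000 - (2)·0.0000) / (6) = -1.0000
  x3 = (-5 - (-4)·0.0000 - (-3)·0.0000 - (-4)·0.0000) / (13) = -0.3846
  x4 = (-1 - (-1)·0.0000 - (-4)·0.0000 - (3)·0.0000) / (9) = -0.1111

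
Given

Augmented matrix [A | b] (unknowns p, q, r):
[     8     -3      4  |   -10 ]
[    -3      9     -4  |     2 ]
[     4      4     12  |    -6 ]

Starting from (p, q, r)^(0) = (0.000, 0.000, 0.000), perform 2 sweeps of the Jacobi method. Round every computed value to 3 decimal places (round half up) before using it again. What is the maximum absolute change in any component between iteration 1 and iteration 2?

0.639

Iteration 1:
  p = (-10 - (-3)·0.000 - (4)·0.000) / (8) = -1.250
  q = (2 - (-3)·0.000 - (-4)·0.000) / (9) = 0.222
  r = (-6 - (4)·0.000 - (4)·0.000) / (12) = -0.500
Iteration 2:
  p = (-10 - (-3)·0.222 - (4)·-0.500) / (8) = -0.917
  q = (2 - (-3)·-1.250 - (-4)·-0.500) / (9) = -0.417
  r = (-6 - (4)·-1.250 - (4)·0.222) / (12) = -0.157
Change: (0.333, -0.639, 0.343) → max |·| = 0.639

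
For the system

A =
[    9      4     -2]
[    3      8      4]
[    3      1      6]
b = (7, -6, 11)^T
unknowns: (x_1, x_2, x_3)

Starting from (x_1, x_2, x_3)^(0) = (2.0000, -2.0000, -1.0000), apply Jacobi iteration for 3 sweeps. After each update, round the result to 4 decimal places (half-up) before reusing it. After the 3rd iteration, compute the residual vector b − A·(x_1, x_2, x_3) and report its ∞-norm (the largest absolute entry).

1.7497

Iteration 1:
  x_1 = (7 - (4)·-2.0000 - (-2)·-1.0000) / (9) = 1.4444
  x_2 = (-6 - (3)·2.0000 - (4)·-1.0000) / (8) = -1.0000
  x_3 = (11 - (3)·2.0000 - (1)·-2.0000) / (6) = 1.1667
Iteration 2:
  x_1 = (7 - (4)·-1.0000 - (-2)·1.1667) / (9) = 1.4815
  x_2 = (-6 - (3)·1.4444 - (4)·1.1667) / (8) = -1.8750
  x_3 = (11 - (3)·1.4444 - (1)·-1.0000) / (6) = 1.2778
Iteration 3:
  x_1 = (7 - (4)·-1.8750 - (-2)·1.2778) / (9) = 1.8951
  x_2 = (-6 - (3)·1.4815 - (4)·1.2778) / (8) = -1.9445
  x_3 = (11 - (3)·1.4815 - (1)·-1.8750) / (6) = 1.4051
Residual b − A·x = (0.5323, -1.7497, -1.1714); ∞-norm = 1.7497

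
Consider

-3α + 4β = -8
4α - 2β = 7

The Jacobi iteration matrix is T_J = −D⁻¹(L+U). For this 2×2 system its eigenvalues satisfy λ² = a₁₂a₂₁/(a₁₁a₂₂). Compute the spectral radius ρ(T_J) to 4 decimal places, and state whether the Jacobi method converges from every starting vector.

a₁₂a₂₁/(a₁₁a₂₂) = (4)·(4) / ((-3)·(-2)) = 2.666667
ρ = √|2.666667| = √2.666667 = 1.6330
ρ > 1, so Jacobi diverges

1.6330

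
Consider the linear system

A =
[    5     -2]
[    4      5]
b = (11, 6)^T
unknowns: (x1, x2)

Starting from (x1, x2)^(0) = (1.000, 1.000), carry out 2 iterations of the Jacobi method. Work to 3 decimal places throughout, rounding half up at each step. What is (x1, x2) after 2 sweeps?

Iteration 1:
  x1 = (11 - (-2)·1.000) / (5) = 2.600
  x2 = (6 - (4)·1.000) / (5) = 0.400
Iteration 2:
  x1 = (11 - (-2)·0.400) / (5) = 2.360
  x2 = (6 - (4)·2.600) / (5) = -0.880

(2.360, -0.880)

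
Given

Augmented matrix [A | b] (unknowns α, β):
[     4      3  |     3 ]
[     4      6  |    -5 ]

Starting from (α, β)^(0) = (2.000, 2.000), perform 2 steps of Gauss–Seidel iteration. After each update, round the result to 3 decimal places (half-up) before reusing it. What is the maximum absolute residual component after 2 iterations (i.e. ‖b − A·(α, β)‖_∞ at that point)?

3.500

Iteration 1:
  α = (3 - (3)·2.000) / (4) = -0.750
  β = (-5 - (4)·-0.750) / (6) = -0.333
Iteration 2:
  α = (3 - (3)·-0.333) / (4) = 1.000
  β = (-5 - (4)·1.000) / (6) = -1.500
Residual b − A·x = (3.500, 0.000); ∞-norm = 3.500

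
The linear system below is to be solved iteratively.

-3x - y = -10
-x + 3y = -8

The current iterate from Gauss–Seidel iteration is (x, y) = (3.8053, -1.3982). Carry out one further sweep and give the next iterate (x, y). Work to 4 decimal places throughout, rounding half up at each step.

(3.7994, -1.4002)

One sweep:
  x = (-10 - (-1)·-1.3982) / (-3) = 3.7994
  y = (-8 - (-1)·3.7994) / (3) = -1.4002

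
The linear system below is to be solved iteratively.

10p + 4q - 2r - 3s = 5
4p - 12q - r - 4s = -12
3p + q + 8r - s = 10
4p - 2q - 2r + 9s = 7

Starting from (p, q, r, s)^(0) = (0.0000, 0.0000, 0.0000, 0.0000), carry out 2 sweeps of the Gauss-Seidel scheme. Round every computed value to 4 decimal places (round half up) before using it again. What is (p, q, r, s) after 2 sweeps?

(0.5222, 0.7582, 1.0867, 0.9557)

Iteration 1:
  p = (5 - (4)·0.0000 - (-2)·0.0000 - (-3)·0.0000) / (10) = 0.5000
  q = (-12 - (4)·0.5000 - (-1)·0.0000 - (-4)·0.0000) / (-12) = 1.1667
  r = (10 - (3)·0.5000 - (1)·1.1667 - (-1)·0.0000) / (8) = 0.9167
  s = (7 - (4)·0.5000 - (-2)·1.1667 - (-2)·0.9167) / (9) = 1.0185
Iteration 2:
  p = (5 - (4)·1.1667 - (-2)·0.9167 - (-3)·1.0185) / (10) = 0.5222
  q = (-12 - (4)·0.5222 - (-1)·0.9167 - (-4)·1.0185) / (-12) = 0.7582
  r = (10 - (3)·0.5222 - (1)·0.7582 - (-1)·1.0185) / (8) = 1.0867
  s = (7 - (4)·0.5222 - (-2)·0.7582 - (-2)·1.0867) / (9) = 0.9557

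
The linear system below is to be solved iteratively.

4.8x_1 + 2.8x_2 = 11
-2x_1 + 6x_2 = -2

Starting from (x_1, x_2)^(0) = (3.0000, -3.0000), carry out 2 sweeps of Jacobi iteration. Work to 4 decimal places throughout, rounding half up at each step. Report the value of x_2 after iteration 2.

1.0139

Iteration 1:
  x_1 = (11 - (2.8)·-3.0000) / (4.8) = 4.0417
  x_2 = (-2 - (-2)·3.0000) / (6) = 0.6667
Iteration 2:
  x_1 = (11 - (2.8)·0.6667) / (4.8) = 1.9028
  x_2 = (-2 - (-2)·4.0417) / (6) = 1.0139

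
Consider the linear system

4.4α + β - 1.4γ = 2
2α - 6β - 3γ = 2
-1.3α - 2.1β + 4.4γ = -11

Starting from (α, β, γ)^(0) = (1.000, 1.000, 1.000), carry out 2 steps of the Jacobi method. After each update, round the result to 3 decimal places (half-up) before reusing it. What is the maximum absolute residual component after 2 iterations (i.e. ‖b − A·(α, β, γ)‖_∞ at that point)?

2.405

Iteration 1:
  α = (2 - (1)·1.000 - (-1.4)·1.000) / (4.4) = 0.545
  β = (2 - (2)·1.000 - (-3)·1.000) / (-6) = -0.500
  γ = (-11 - (-1.3)·1.000 - (-2.1)·1.000) / (4.4) = -1.727
Iteration 2:
  α = (2 - (1)·-0.500 - (-1.4)·-1.727) / (4.4) = 0.019
  β = (2 - (2)·0.545 - (-3)·-1.727) / (-6) = 0.712
  γ = (-11 - (-1.3)·0.545 - (-2.1)·-0.500) / (4.4) = -2.578
Residual b − A·x = (-2.405, -1.500, 1.863); ∞-norm = 2.405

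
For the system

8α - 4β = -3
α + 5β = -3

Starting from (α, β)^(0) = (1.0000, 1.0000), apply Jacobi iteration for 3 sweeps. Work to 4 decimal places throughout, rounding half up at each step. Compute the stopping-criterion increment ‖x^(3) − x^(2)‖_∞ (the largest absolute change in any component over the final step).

0.1800

Iteration 1:
  α = (-3 - (-4)·1.0000) / (8) = 0.1250
  β = (-3 - (1)·1.0000) / (5) = -0.8000
Iteration 2:
  α = (-3 - (-4)·-0.8000) / (8) = -0.7750
  β = (-3 - (1)·0.1250) / (5) = -0.6250
Iteration 3:
  α = (-3 - (-4)·-0.6250) / (8) = -0.6875
  β = (-3 - (1)·-0.7750) / (5) = -0.4450
Change: (0.0875, 0.1800) → max |·| = 0.1800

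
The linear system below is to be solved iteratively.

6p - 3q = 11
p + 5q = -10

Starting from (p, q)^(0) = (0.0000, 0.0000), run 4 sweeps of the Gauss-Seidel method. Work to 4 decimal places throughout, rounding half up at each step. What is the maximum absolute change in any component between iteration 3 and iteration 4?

Iteration 1:
  p = (11 - (-3)·0.0000) / (6) = 1.8333
  q = (-10 - (1)·1.8333) / (5) = -2.3667
Iteration 2:
  p = (11 - (-3)·-2.3667) / (6) = 0.6500
  q = (-10 - (1)·0.6500) / (5) = -2.1300
Iteration 3:
  p = (11 - (-3)·-2.1300) / (6) = 0.7683
  q = (-10 - (1)·0.7683) / (5) = -2.1537
Iteration 4:
  p = (11 - (-3)·-2.1537) / (6) = 0.7565
  q = (-10 - (1)·0.7565) / (5) = -2.1513
Change: (-0.0118, 0.0024) → max |·| = 0.0118

0.0118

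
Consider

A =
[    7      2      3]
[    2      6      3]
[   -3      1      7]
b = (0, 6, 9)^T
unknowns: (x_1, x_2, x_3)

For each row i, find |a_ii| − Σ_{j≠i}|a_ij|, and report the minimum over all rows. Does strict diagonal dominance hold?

row 1: |7| − (2+3) = 2
row 2: |6| − (2+3) = 1
row 3: |7| − (3+1) = 3
minimum over rows = 1 → strictly diagonally dominant (convergence guaranteed)

1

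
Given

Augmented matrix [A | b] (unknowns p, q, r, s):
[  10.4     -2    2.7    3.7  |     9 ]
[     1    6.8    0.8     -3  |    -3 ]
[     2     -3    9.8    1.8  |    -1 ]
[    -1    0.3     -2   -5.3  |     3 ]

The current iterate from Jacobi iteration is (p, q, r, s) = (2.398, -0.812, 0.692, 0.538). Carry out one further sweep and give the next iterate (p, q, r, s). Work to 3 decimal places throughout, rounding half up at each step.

One sweep:
  p = (9 - (-2)·-0.812 - (2.7)·0.692 - (3.7)·0.538) / (10.4) = 0.338
  q = (-3 - (1)·2.398 - (0.8)·0.692 - (-3)·0.538) / (6.8) = -0.638
  r = (-1 - (2)·2.398 - (-3)·-0.812 - (1.8)·0.538) / (9.8) = -0.939
  s = (3 - (-1)·2.398 - (0.3)·-0.812 - (-2)·0.692) / (-5.3) = -1.326

(0.338, -0.638, -0.939, -1.326)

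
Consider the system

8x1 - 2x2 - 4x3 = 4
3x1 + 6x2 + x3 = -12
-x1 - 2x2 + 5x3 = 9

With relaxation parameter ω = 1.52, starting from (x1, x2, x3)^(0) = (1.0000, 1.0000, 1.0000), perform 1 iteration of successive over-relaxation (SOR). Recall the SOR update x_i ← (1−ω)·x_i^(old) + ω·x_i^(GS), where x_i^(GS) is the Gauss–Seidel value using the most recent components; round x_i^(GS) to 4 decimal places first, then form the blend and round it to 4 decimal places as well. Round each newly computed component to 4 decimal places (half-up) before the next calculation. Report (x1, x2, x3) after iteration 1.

(1.3800, -4.8622, -0.3207)

Iteration 1:
  x1: GS value = (4 - (-2)·1.0000 - (-4)·1.0000) / (8) = 1.2500;  x1 ← (1−ω)·1.0000 + ω·1.2500 = 1.3800
  x2: GS value = (-12 - (3)·1.3800 - (1)·1.0000) / (6) = -2.8567;  x2 ← (1−ω)·1.0000 + ω·-2.8567 = -4.8622
  x3: GS value = (9 - (-1)·1.3800 - (-2)·-4.8622) / (5) = 0.1311;  x3 ← (1−ω)·1.0000 + ω·0.1311 = -0.3207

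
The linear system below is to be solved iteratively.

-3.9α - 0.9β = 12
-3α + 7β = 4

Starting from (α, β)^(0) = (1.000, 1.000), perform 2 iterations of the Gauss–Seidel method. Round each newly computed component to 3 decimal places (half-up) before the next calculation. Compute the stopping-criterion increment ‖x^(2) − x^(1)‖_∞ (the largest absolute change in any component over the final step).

0.426

Iteration 1:
  α = (12 - (-0.9)·1.000) / (-3.9) = -3.308
  β = (4 - (-3)·-3.308) / (7) = -0.846
Iteration 2:
  α = (12 - (-0.9)·-0.846) / (-3.9) = -2.882
  β = (4 - (-3)·-2.882) / (7) = -0.664
Change: (0.426, 0.182) → max |·| = 0.426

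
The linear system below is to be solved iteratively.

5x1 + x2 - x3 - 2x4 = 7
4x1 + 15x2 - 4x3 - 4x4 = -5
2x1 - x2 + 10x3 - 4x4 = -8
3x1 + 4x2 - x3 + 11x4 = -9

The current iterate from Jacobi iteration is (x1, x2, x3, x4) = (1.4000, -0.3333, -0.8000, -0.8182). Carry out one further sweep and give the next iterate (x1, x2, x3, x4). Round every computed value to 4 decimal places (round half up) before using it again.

(0.9794, -1.1382, -1.4406, -1.1515)

One sweep:
  x1 = (7 - (1)·-0.3333 - (-1)·-0.8000 - (-2)·-0.8182) / (5) = 0.9794
  x2 = (-5 - (4)·1.4000 - (-4)·-0.8000 - (-4)·-0.8182) / (15) = -1.1382
  x3 = (-8 - (2)·1.4000 - (-1)·-0.3333 - (-4)·-0.8182) / (10) = -1.4406
  x4 = (-9 - (3)·1.4000 - (4)·-0.3333 - (-1)·-0.8000) / (11) = -1.1515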